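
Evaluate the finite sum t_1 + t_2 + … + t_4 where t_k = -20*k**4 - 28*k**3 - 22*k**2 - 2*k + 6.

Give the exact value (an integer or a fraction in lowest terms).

Σ = -10536

Step 1: r(k) = (10*k**4 + 54*k**3 + 113*k**2 + 105*k + 33)/(10*k**4 + 14*k**3 + 11*k**2 + k - 3).
A = 1, B = 1, C = k**4 + 7*k**3/5 + 11*k**2/10 + k/10 - 3/10.
Solve (1)·f(k+1) − (1)·f(k) = k**4 + 7*k**3/5 + 11*k**2/10 + k/10 - 3/10.
Degrees (0,0,4) ⇒ d ≤ 5.
Solving with deg f ≤ 5: f(k) = k*(k**2 + 1)*(4*k**2 - 3*k - 4)/20.
So s_k = (B(k−1)f/C)·t_k = (k*(k**2 + 1)*(4*k**2 - 3*k - 4)/(2*(k**2 + k + 1)*(10*k**2 + 4*k - 3)))·t_k = k*(-4*k**4 + 3*k**3 + 3*k + 4).
Check: Δs_k = -20*k**4 - 28*k**3 - 22*k**2 - 2*k + 6. ✓
Sum = s_(5) − s_(1); s_(5) = -10530, s_(1) = 6 ⇒ -10536.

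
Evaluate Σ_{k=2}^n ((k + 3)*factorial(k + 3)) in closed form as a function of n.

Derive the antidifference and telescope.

Ratio r(k) = (k + 4)**2/(k + 3).
Take A(k)=k + 4, B(k)=1, C(k)=k + 3.
Need (k + 4)·f(k+1) − (1)·f(k) = k + 3.
Bound: deg f ≤ 0.
Solving with deg f ≤ 0: f(k) = 1.
R(k) = B(k−1)·f(k)/C(k) = 1/(k + 3); s_k = R·t_k = factorial(k + 3).
Verify: (k + 3)*factorial(k + 3) matches t_k.
s_(n+1) = factorial(n + 4) and s_(2) = 120, so S(n) = factorial(n + 4) - 120.

S(n) = factorial(n + 4) - 120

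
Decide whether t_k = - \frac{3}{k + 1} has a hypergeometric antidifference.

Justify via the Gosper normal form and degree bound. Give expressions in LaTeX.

The ratio is (k + 1)/(k + 2).
Take A(k)=k + 1, B(k)=k + 2, C(k)=1.
Set up (k + 1)·f(k+1) − (k + 1)·f(k) − (1) = 0.
Bound: deg f ≤ 0.
Put f(k) = c0: A·f(k+1) − B(k−1)·f(k) − C = -1; need -1 = 0 — inconsistent ⇒ no f, not summable.

No; the coefficient equations for f are inconsistent.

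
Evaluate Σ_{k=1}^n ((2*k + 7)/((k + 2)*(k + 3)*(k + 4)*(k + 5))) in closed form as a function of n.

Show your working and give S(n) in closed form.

The ratio is (k + 2)*(2*k + 9)/((k + 6)*(2*k + 7)).
Gosper form: A/B · C(k+1)/C(k) with A=k + 2, B=k + 6, C=k + 7/2.
Need (k + 2)·f(k+1) − (k + 5)·f(k) = k + 7/2.
deg f ≤ 3 (via 1,1,1).
Match coefficients ⇒ f(k) = k*(k + 3)*(k + 6)/16.
Then R = B(k−1)f/C = k*(k + 3)*(k + 5)*(k + 6)/(8*(2*k + 7)), so s_k = R(k)·t_k = k*(k + 6)/(8*(k**2 + 6*k + 8)).
s_(k+1) − s_k = (2*k + 7)/(k**4 + 14*k**3 + 71*k**2 + 154*k + 120) = t_k.
s_(n+1) = (n**2 + 8*n + 7)/(8*(n**2 + 8*n + 15)) and s_(1) = 7/120, so S(n) = n*(n + 8)/(15*(n**2 + 8*n + 15)).

S(n) = n*(n + 8)/(15*(n**2 + 8*n + 15))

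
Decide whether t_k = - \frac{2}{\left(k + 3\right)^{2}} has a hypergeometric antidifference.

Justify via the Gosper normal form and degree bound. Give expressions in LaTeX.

Compute t_(k+1)/t_k: get (k + 3)**2/(k + 4)**2.
So A=k**2 + 6*k + 9 and B=k**2 + 8*k + 16, with C=1.
Set up (k**2 + 6*k + 9)·f(k+1) − (k**2 + 6*k + 9)·f(k) − (1) = 0.
Degrees (2,2,0) ⇒ d ≤ 0.
f = c0 ⇒ A·f(k+1) − B(k−1)·f(k) − C = -1. The system {-1 = 0} is inconsistent; no antidifference.

No — t_k has no hypergeometric antidifference.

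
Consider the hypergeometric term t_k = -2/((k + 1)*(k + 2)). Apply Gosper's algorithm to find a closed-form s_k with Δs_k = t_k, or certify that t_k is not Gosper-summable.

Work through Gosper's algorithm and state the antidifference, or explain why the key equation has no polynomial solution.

s_k = -2*k/(k + 1)

t_(k+1)/t_k = (k + 1)/(k + 3).
A = k + 1, B = k + 3, C = 1.
Set up (k + 1)·f(k+1) − (k + 2)·f(k) − (1) = 0.
Degrees (1,1,0) ⇒ d ≤ 1.
A polynomial solution: f(k) = k.
Certificate R = B(k−1)f/C = k*(k + 2) gives s_k = -2*k/(k + 1).
Δs = -2/(k**2 + 3*k + 2), as required.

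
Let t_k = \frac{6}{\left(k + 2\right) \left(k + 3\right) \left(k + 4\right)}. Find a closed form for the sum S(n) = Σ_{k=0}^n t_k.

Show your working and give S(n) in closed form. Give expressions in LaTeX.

S(n) = \frac{n^{2} + 7 n + 6}{2 \left(n^{2} + 7 n + 12\right)}

Ratio r(k) = (k + 2)/(k + 5).
Gosper form: A/B · C(k+1)/C(k) with A=k + 2, B=k + 5, C=1.
Need (k + 2)·f(k+1) − (k + 4)·f(k) = 1.
d = 2 from the (1,1,0) case.
Match coefficients ⇒ f(k) = k*(k + 5)/12.
Get s_k = R·t_k = k*(k + 5)/(2*(k + 2)*(k + 3)) with R(k) = B(k−1)f(k)/C(k) = k*(k + 4)*(k + 5)/12.
s_(k+1) − s_k = 6/(k**3 + 9*k**2 + 26*k + 24) = t_k.
Telescope: S(n) = s_(n+1) − s_(0) = (n**2 + 7*n + 6)/(2*(n**2 + 7*n + 12)) − (0) = (n**2 + 7*n + 6)/(2*(n**2 + 7*n + 12)).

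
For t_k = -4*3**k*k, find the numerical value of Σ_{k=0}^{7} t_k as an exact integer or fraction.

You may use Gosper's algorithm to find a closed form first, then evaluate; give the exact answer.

Σ = -85296

The ratio is 3 + 3/k.
A = 3, B = 1, C = k.
Solve (3)·f(k+1) − (1)·f(k) = k.
Degrees (0,0,1) ⇒ d ≤ 1.
A polynomial solution: f(k) = (2*k - 3)/4.
So s_k = (B(k−1)f/C)·t_k = ((2*k - 3)/(4*k))·t_k = 3**k*(3 - 2*k).
Verify: -4*3**k*k matches t_k.
Σ_(k=0)^(7) t_k = s_(8) − s_(0) = -85293 − (3) = -85296.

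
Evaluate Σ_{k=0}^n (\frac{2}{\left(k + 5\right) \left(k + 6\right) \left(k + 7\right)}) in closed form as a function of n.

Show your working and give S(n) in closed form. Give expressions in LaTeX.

S(n) = \frac{n^{2} + 13 n + 12}{30 \left(n^{2} + 13 n + 42\right)}

t_(k+1)/t_k = (k + 5)/(k + 8).
A = k + 5, B = k + 8, C = 1.
Solve (k + 5)·f(k+1) − (k + 7)·f(k) = 1.
Degrees (1,1,0) ⇒ d ≤ 2.
Match coefficients ⇒ f(k) = k*(k + 11)/60.
Then R = B(k−1)f/C = k*(k + 7)*(k + 11)/60, so s_k = R(k)·t_k = k*(k + 11)/(30*(k + 5)*(k + 6)).
s_(k+1) − s_k = 2/(k**3 + 18*k**2 + 107*k + 210) = t_k.
Σ_(k=0)^n t_k = s_(n+1) − s_(0) = ((n**2 + 13*n + 12)/(30*(n**2 + 13*n + 42))) − (0), i.e. (n**2 + 13*n + 12)/(30*(n**2 + 13*n + 42)).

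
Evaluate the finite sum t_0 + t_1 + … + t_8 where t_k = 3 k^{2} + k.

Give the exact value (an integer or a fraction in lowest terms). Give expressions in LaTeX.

The ratio is (k + 3*(k + 1)**2 + 1)/(k*(3*k + 1)).
Gosper form: A/B · C(k+1)/C(k) with A=1, B=1, C=k**2 + k/3.
f must satisfy (1)·f(k+1) − (1)·f(k) = k**2 + k/3.
deg f ≤ 3 (via 0,0,2).
Solving with deg f ≤ 3: f(k) = k**2*(k - 1)/3.
Get s_k = R·t_k = k**2*(k - 1) with R(k) = B(k−1)f(k)/C(k) = k*(k - 1)/(3*k + 1).
Check: Δs_k = k*(3*k + 1). ✓
Sum = s_(9) − s_(0); s_(9) = 648, s_(0) = 0 ⇒ 648.

Σ = 648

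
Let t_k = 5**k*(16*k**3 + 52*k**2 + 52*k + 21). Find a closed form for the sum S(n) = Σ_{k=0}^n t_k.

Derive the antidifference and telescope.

S(n) = 20*5**n*n**3 + 50*5**n*n**2 + 55*5**n*n + 20*5**n + 1

r(k) = 5*(16*k**3 + 100*k**2 + 204*k + 141)/(16*k**3 + 52*k**2 + 52*k + 21) after simplifying.
Normal form (A,B,C) = (5, 1, k**3 + 13*k**2/4 + 13*k/4 + 21/16).
Set up (5)·f(k+1) − (1)·f(k) − (k**3 + 13*k**2/4 + 13*k/4 + 21/16) = 0.
From deg A=0, deg B=0, deg C=3: d=3.
A polynomial solution: f(k) = (4*k**3 - 2*k**2 + 3*k - 1)/16.
Get s_k = R·t_k = 5**k*(4*k**3 - 2*k**2 + 3*k - 1) with R(k) = B(k−1)f(k)/C(k) = (4*k**3 - 2*k**2 + 3*k - 1)/(16*k**3 + 52*k**2 + 52*k + 21).
s_(k+1) − s_k = 5**k*(16*k**3 + 52*k**2 + 52*k + 21) = t_k.
Σ_(k=0)^n t_k = s_(n+1) − s_(0) = (5**(n + 1)*(4*n**3 + 10*n**2 + 11*n + 4)) − (-1), i.e. 20*5**n*n**3 + 50*5**n*n**2 + 55*5**n*n + 20*5**n + 1.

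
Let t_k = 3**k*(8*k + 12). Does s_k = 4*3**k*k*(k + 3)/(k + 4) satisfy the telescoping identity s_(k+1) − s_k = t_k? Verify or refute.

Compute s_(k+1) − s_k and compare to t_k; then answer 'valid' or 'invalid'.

s_(k+1) = 12*3**k*(k + 1)*(k + 4)/(k + 5)
s_(k+1) − s_k = 3**k*(8*k**3 + 76*k**2 + 228*k + 192)/(k**2 + 9*k + 20)
(s_(k+1) − s_k) − t_k = 8*3**k*(-k**2 - 5*k - 6)/(k**2 + 9*k + 20)

Invalid: residual 8*3**k*(-k**2 - 5*k - 6)/(k**2 + 9*k + 20) ≠ 0.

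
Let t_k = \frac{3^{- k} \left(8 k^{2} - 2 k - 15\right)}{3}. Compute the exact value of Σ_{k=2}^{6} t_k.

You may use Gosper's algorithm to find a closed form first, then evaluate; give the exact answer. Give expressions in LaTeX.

Compute t_(k+1)/t_k: get (8*k**2 + 14*k - 9)/(3*(8*k**2 - 2*k - 15)).
Factor: A=1/3; B=1; C=k**2 - k/4 - 15/8.
Key eq: (1/3)·f(k+1) = (1)·f(k) + (k**2 - k/4 - 15/8).
Degrees (0,0,2) ⇒ d ≤ 2.
Solve for f: f(k) = -3*(4*k**2 + 3*k - 4)/8 (degree 2 ≤ 2).
Certificate R = B(k−1)f/C = -3*(4*k**2 + 3*k - 4)/((2*k - 3)*(4*k + 5)) gives s_k = (-4*k**2 - 3*k + 4)/3**k.
Δs = (8*k**2 - 2*k - 15)/(3*3**k), as required.
Σ_(k=2)^(6) t_k = s_(7) − s_(2) = -71/729 − (-2) = 1387/729.

Σ = 1387/729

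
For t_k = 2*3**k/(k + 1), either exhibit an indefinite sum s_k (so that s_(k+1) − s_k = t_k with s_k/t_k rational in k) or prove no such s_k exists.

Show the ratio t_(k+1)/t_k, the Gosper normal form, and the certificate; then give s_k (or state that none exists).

none (Gosper's algorithm certifies no s_k)

Step 1: r(k) = 3*(k + 1)/(k + 2).
Take A(k)=3*k + 3, B(k)=k + 2, C(k)=1.
Need (3*k + 3)·f(k+1) − (k + 1)·f(k) = 1.
deg f ≤ -1 (via 1,1,0).
Negative degree bound (-1): no f exists, t_k not Gosper-summable.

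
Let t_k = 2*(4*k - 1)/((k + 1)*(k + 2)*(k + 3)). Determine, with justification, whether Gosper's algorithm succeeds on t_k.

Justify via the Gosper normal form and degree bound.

Compute t_(k+1)/t_k: get (k + 1)*(4*k + 3)/((k + 4)*(4*k - 1)).
Factor: A=k + 1; B=k + 4; C=k - 1/4.
f must satisfy (k + 1)·f(k+1) − (k + 3)·f(k) = k - 1/4.
Degrees (1,1,1) ⇒ d ≤ 2.
Solve for f: f(k) = k*(3*k - 7)/16 (degree 2 ≤ 2).
R(k) = B(k−1)·f(k)/C(k) = k*(k + 3)*(3*k - 7)/(4*(4*k - 1)); s_k = R·t_k = k*(3*k - 7)/(2*(k + 1)*(k + 2)).
s_(k+1) − s_k = 2*(4*k - 1)/(k**3 + 6*k**2 + 11*k + 6) = t_k.

Yes. s_k = k*(3*k - 7)/(2*(k + 1)*(k + 2)).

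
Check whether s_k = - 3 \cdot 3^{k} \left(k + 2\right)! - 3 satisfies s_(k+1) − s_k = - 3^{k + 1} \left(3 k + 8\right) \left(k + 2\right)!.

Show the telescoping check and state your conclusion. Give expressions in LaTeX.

s_(k+1) = -3*3**(k + 1)*factorial(k + 3) - 3
s_(k+1) − s_k = -3**(k + 1)*(3*k + 8)*factorial(k + 2)
(s_(k+1) − s_k) − t_k = 0

Valid: the claim telescopes to t_k.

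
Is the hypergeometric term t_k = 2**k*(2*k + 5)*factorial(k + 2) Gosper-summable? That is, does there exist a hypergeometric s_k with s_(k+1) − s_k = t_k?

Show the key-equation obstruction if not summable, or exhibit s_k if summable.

Yes. s_k = 2**k*factorial(k + 2).

r(k) = 2*(k + 3)*(2*k + 7)/(2*k + 5) after simplifying.
Take A(k)=2*k + 6, B(k)=1, C(k)=k + 5/2.
Key eq: (2*k + 6)·f(k+1) = (1)·f(k) + (k + 5/2).
d = 0 from the (1,0,1) case.
Solve for f: f(k) = 1/2 (degree 0 ≤ 0).
Certificate R = B(k−1)f/C = 1/(2*k + 5) gives s_k = 2**k*factorial(k + 2).
s_(k+1) − s_k = 2**k*(2*k + 5)*factorial(k + 2) = t_k.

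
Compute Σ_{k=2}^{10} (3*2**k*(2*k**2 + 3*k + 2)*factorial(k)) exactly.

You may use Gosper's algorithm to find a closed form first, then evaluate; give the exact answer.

Step 1: r(k) = 2*(2*k**3 + 9*k**2 + 14*k + 7)/(2*k**2 + 3*k + 2).
Gosper form: A/B · C(k+1)/C(k) with A=2*k + 2, B=1, C=k**2 + 3*k/2 + 1.
Solve (2*k + 2)·f(k+1) − (1)·f(k) = k**2 + 3*k/2 + 1.
Bound: deg f ≤ 1.
Coefficient equations give f(k) = k/2.
R(k) = B(k−1)·f(k)/C(k) = k/(2*k**2 + 3*k + 2); s_k = R·t_k = 3*2**k*k*factorial(k).
Verify: 3*2**k*(2*k**2 + 3*k + 2)*factorial(k) matches t_k.
Sum = s_(11) − s_(2); s_(11) = 2697737011200, s_(2) = 48 ⇒ 2697737011152.

Σ = 2697737011152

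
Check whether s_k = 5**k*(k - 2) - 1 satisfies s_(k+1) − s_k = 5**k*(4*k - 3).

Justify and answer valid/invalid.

s_(k+1) = 5**(k + 1)*(k - 1) - 1
s_(k+1) − s_k = 5**k*(4*k - 3)
(s_(k+1) − s_k) − t_k = 0

valid (s_(k+1) − s_k reduces to t_k)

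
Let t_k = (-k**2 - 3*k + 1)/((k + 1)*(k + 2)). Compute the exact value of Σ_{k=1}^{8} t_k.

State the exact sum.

The ratio is (k + 1)*(3*k + (k + 1)**2 + 2)/((k + 3)*(k**2 + 3*k - 1)).
So A=k + 1 and B=k + 3, with C=k**2 + 3*k - 1.
f must satisfy (k + 1)·f(k+1) − (k + 2)·f(k) = k**2 + 3*k - 1.
From deg A=1, deg B=1, deg C=2: d=2.
Solving with deg f ≤ 2: f(k) = k*(k - 2).
R(k) = B(k−1)·f(k)/C(k) = k*(k - 2)*(k + 2)/(k**2 + 3*k - 1); s_k = R·t_k = k*(2 - k)/(k + 1).
s_(k+1) − s_k = (-k**2 - 3*k + 1)/(k**2 + 3*k + 2) = t_k.
Evaluate s at k=9 and k=1: -63/10 and 1/2; difference -34/5.

Σ = -34/5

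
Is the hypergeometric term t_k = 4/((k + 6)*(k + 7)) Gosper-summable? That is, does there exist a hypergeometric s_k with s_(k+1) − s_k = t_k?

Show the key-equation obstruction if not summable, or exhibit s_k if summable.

t_(k+1)/t_k = (k + 6)/(k + 8).
Normal form (A,B,C) = (k + 6, k + 8, 1).
Key eq: (k + 6)·f(k+1) = (k + 7)·f(k) + (1).
Degrees (1,1,0) ⇒ d ≤ 1.
Solve for f: f(k) = k/6 (degree 1 ≤ 1).
Then R = B(k−1)f/C = k*(k + 7)/6, so s_k = R(k)·t_k = 2*k/(3*(k + 6)).
Verify: 4/(k**2 + 13*k + 42) matches t_k.

Yes. s_k = 2*k/(3*(k + 6)).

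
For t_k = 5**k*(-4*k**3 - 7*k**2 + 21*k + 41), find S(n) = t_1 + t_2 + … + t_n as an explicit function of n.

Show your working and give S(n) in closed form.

S(n) = -5*5**n*n**3 - 5*5**n*n**2 + 25*5**n*n + 45*5**n - 45

Compute t_(k+1)/t_k: get 5*(4*k**3 + 19*k**2 + 5*k - 51)/(4*k**3 + 7*k**2 - 21*k - 41).
Gosper form: A/B · C(k+1)/C(k) with A=5, B=1, C=k**3 + 7*k**2/4 - 21*k/4 - 41/4.
Solve (5)·f(k+1) − (1)·f(k) = k**3 + 7*k**2/4 - 21*k/4 - 41/4.
Degrees (0,0,3) ⇒ d ≤ 3.
A polynomial solution: f(k) = (k**3 - 2*k**2 - 4*k - 4)/4.
R(k) = B(k−1)·f(k)/C(k) = (k**3 - 2*k**2 - 4*k - 4)/(4*k**3 + 7*k**2 - 21*k - 41); s_k = R·t_k = 5**k*(-k**3 + 2*k**2 + 4*k + 4).
Δs = 5**k*(-4*k**3 - 7*k**2 + 21*k + 41), as required.
Evaluate: s_(n+1) = 5**(n + 1)*(-n**3 - n**2 + 5*n + 9); subtract s_(1) = 45 ⇒ S(n) = -5*5**n*n**3 - 5*5**n*n**2 + 25*5**n*n + 45*5**n - 45.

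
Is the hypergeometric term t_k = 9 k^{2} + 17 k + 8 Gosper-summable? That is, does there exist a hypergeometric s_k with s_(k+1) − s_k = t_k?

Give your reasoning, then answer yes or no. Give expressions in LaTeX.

Yes. s_k = k \left(3 k^{2} + 4 k + 1\right).

Step 1: r(k) = (9*k**2 + 35*k + 34)/(9*k**2 + 17*k + 8).
Normal form (A,B,C) = (1, 1, k**2 + 17*k/9 + 8/9).
f must satisfy (1)·f(k+1) − (1)·f(k) = k**2 + 17*k/9 + 8/9.
From deg A=0, deg B=0, deg C=2: d=3.
Solve for f: f(k) = k*(k + 1)*(3*k + 1)/9 (degree 3 ≤ 3).
Certificate R = B(k−1)f/C = k*(3*k + 1)/(9*k + 8) gives s_k = k*(3*k**2 + 4*k + 1).
Verify: 9*k**2 + 17*k + 8 matches t_k.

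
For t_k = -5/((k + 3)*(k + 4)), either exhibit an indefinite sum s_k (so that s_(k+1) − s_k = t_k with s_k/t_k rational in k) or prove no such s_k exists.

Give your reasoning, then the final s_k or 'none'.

Step 1: r(k) = (k + 3)/(k + 5).
A = k + 3, B = k + 5, C = 1.
Need (k + 3)·f(k+1) − (k + 4)·f(k) = 1.
Bound: deg f ≤ 1.
A polynomial solution: f(k) = k/3.
So s_k = (B(k−1)f/C)·t_k = (k*(k + 4)/3)·t_k = -5*k/(3*k + 9).
s_(k+1) − s_k = -5/(k**2 + 7*k + 12) = t_k.

s_k = -5*k/(3*k + 9)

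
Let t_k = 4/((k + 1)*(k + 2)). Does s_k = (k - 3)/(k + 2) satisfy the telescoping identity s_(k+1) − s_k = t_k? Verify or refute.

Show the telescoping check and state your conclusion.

Invalid: residual (k - 7)/(k**3 + 6*k**2 + 11*k + 6) ≠ 0.

s_(k+1) = (k - 2)/(k + 3)
s_(k+1) − s_k = 5/(k**2 + 5*k + 6)
(s_(k+1) − s_k) − t_k = (k - 7)/(k**3 + 6*k**2 + 11*k + 6)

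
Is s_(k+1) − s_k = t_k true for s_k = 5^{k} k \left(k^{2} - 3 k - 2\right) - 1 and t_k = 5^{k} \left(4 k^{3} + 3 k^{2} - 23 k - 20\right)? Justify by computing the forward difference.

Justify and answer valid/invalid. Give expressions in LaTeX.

s_(k+1) = -5*5**k*(k + 1)*(3*k - (k + 1)**2 + 5) - 1
s_(k+1) − s_k = 5**k*(4*k**3 + 3*k**2 - 23*k - 20)
(s_(k+1) − s_k) − t_k = 0

valid; difference matches t_k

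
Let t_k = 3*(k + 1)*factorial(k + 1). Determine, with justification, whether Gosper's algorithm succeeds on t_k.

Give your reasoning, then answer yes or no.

Ratio r(k) = (k + 2)**2/(k + 1).
So A=k + 2 and B=1, with C=k + 1.
Key eq: (k + 2)·f(k+1) = (1)·f(k) + (k + 1).
d = 0 from the (1,0,1) case.
Match coefficients ⇒ f(k) = 1.
So s_k = (B(k−1)f/C)·t_k = (1/(k + 1))·t_k = 3*factorial(k + 1).
s_(k+1) − s_k = 3*(k + 1)*factorial(k + 1) = t_k.

Yes. s_k = 3*factorial(k + 1).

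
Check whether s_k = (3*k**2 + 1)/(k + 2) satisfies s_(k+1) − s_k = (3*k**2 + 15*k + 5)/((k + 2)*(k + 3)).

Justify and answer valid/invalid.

s_(k+1) = (3*(k + 1)**2 + 1)/(k + 3)
s_(k+1) − s_k = (3*k**2 + 15*k + 5)/(k**2 + 5*k + 6)
(s_(k+1) − s_k) − t_k = 0

valid (s_(k+1) − s_k reduces to t_k)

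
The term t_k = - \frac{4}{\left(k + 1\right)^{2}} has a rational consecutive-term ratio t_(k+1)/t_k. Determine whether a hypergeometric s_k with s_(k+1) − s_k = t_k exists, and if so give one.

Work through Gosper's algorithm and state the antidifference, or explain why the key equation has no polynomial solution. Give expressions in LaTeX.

The ratio is (k + 1)**2/(k + 2)**2.
A = k**2 + 2*k + 1, B = k**2 + 4*k + 4, C = 1.
f must satisfy (k**2 + 2*k + 1)·f(k+1) − (k**2 + 2*k + 1)·f(k) = 1.
Bound: deg f ≤ 0.
Put f(k) = c0: A·f(k+1) − B(k−1)·f(k) − C = -1; need -1 = 0 — inconsistent ⇒ no f, not summable.

not Gosper-summable; s_k does not exist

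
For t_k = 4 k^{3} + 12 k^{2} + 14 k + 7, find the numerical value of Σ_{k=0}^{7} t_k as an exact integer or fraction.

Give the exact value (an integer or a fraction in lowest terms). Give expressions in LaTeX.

The ratio is (4*k**3 + 24*k**2 + 50*k + 37)/(4*k**3 + 12*k**2 + 14*k + 7).
So A=1 and B=1, with C=k**3 + 3*k**2 + 7*k/2 + 7/4.
Need (1)·f(k+1) − (1)·f(k) = k**3 + 3*k**2 + 7*k/2 + 7/4.
deg f ≤ 4 (via 0,0,3).
Coefficient equations give f(k) = k*(k**3 + 2*k**2 + 2*k + 2)/4.
R(k) = B(k−1)·f(k)/C(k) = k*(k**3 + 2*k**2 + 2*k + 2)/(4*k**3 + 12*k**2 + 14*k + 7); s_k = R·t_k = k*(k**3 + 2*k**2 + 2*k + 2).
Δs = 4*k**3 + 12*k**2 + 14*k + 7, as required.
Telescoping: Σ = s_(8) − s_(0) = 5264 − (0) = 5264.

Σ = 5264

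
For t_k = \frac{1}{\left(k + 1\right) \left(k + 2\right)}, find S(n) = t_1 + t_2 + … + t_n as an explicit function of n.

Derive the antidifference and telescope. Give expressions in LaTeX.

S(n) = \frac{n}{2 \left(n + 2\right)}

r(k) = (k + 1)/(k + 3) after simplifying.
Gosper form: A/B · C(k+1)/C(k) with A=k + 1, B=k + 3, C=1.
Set up (k + 1)·f(k+1) − (k + 2)·f(k) − (1) = 0.
Degrees (1,1,0) ⇒ d ≤ 1.
A polynomial solution: f(k) = k.
Get s_k = R·t_k = k/(k + 1) with R(k) = B(k−1)f(k)/C(k) = k*(k + 2).
Check: Δs_k = 1/(k**2 + 3*k + 2). ✓
s_(n+1) = (n + 1)/(n + 2) and s_(1) = 1/2, so S(n) = n/(2*(n + 2)).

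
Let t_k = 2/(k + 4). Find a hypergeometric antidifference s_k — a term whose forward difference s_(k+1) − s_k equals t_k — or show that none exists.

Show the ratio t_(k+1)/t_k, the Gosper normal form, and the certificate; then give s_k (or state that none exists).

r(k) = (k + 4)/(k + 5) after simplifying.
Factor: A=k + 4; B=k + 5; C=1.
Solve (k + 4)·f(k+1) − (k + 4)·f(k) = 1.
Bound: deg f ≤ 0.
Generic f = c0 gives residual -1; -1 = 0 cannot hold, so t_k is not Gosper-summable.

not Gosper-summable; s_k does not exist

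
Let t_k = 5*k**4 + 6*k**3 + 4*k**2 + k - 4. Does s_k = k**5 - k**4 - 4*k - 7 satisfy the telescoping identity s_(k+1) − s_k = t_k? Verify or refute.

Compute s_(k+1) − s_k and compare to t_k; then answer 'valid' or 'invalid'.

s_(k+1) = -4*k + (k + 1)**5 - (k + 1)**4 - 11
s_(k+1) − s_k = -k**5 + k**4 + (k + 1)**5 - (k + 1)**4 - 4
(s_(k+1) − s_k) − t_k = 0

valid; difference matches t_k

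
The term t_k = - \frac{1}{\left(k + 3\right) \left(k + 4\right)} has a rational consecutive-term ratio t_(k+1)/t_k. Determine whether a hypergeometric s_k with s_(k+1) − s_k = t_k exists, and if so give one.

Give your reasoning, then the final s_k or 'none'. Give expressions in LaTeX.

Step 1: r(k) = (k + 3)/(k + 5).
Normal form (A,B,C) = (k + 3, k + 5, 1).
Need (k + 3)·f(k+1) − (k + 4)·f(k) = 1.
Bound: deg f ≤ 1.
Match coefficients ⇒ f(k) = k/3.
Get s_k = R·t_k = -k/(3*k + 9) with R(k) = B(k−1)f(k)/C(k) = k*(k + 4)/3.
s_(k+1) − s_k = -1/(k**2 + 7*k + 12) = t_k.

s_k = - \frac{k}{3 k + 9}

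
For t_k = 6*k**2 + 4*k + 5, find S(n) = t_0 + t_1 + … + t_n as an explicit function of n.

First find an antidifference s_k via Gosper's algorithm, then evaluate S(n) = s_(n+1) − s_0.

S(n) = 2*n**3 + 5*n**2 + 8*n + 5

Step 1: r(k) = (6*k**2 + 16*k + 15)/(6*k**2 + 4*k + 5).
Take A(k)=1, B(k)=1, C(k)=k**2 + 2*k/3 + 5/6.
Set up (1)·f(k+1) − (1)·f(k) − (k**2 + 2*k/3 + 5/6) = 0.
deg f ≤ 3 (via 0,0,2).
Solve for f: f(k) = k*(2*k**2 - k + 4)/6 (degree 3 ≤ 3).
R(k) = B(k−1)·f(k)/C(k) = k*(2*k**2 - k + 4)/(6*k**2 + 4*k + 5); s_k = R·t_k = k*(2*k**2 - k + 4).
s_(k+1) − s_k = 6*k**2 + 4*k + 5 = t_k.
Telescope: S(n) = s_(n+1) − s_(0) = 2*n**3 + 5*n**2 + 8*n + 5 − (0) = 2*n**3 + 5*n**2 + 8*n + 5.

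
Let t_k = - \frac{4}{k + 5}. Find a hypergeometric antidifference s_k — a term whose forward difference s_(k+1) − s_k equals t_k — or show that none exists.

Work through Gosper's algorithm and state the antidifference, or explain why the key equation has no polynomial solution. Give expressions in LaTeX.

none (Gosper's algorithm certifies no s_k)

Step 1: r(k) = (k + 5)/(k + 6).
Gosper form: A/B · C(k+1)/C(k) with A=k + 5, B=k + 6, C=1.
Key eq: (k + 5)·f(k+1) = (k + 5)·f(k) + (1).
From deg A=1, deg B=1, deg C=0: d=0.
Generic f = c0 gives residual -1; -1 = 0 cannot hold, so t_k is not Gosper-summable.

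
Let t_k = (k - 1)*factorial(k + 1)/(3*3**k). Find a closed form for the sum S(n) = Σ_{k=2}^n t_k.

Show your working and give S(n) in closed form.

Step 1: r(k) = k*(k + 2)/(3*(k - 1)).
So A=k/3 + 2/3 and B=1, with C=k - 1.
f must satisfy (k/3 + 2/3)·f(k+1) − (1)·f(k) = k - 1.
From deg A=1, deg B=0, deg C=1: d=0.
Solve for f: f(k) = 3 (degree 0 ≤ 0).
R(k) = B(k−1)·f(k)/C(k) = 3/(k - 1); s_k = R·t_k = factorial(k + 1)/3**k.
Check: Δs_k = (k - 1)*factorial(k + 1)/(3*3**k). ✓
Σ_(k=2)^n t_k = s_(n+1) − s_(2) = (3**(-n - 1)*factorial(n + 2)) − (2/3), i.e. -2/3 + factorial(n + 2)/(3*3**n).

S(n) = -2/3 + factorial(n + 2)/(3*3**n)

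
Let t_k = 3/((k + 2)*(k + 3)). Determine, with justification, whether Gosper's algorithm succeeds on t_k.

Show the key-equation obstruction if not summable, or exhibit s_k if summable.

Yes. s_k = 3*k/(2*(k + 2)).

The ratio is (k + 2)/(k + 4).
A = k + 2, B = k + 4, C = 1.
Need (k + 2)·f(k+1) − (k + 3)·f(k) = 1.
d = 1 from the (1,1,0) case.
Solve for f: f(k) = k/2 (degree 1 ≤ 1).
Get s_k = R·t_k = 3*k/(2*(k + 2)) with R(k) = B(k−1)f(k)/C(k) = k*(k + 3)/2.
Check: Δs_k = 3/(k**2 + 5*k + 6). ✓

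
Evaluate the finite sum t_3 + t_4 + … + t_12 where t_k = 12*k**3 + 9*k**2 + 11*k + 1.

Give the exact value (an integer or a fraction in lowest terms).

Σ = 79540

Compute t_(k+1)/t_k: get (12*k**3 + 45*k**2 + 65*k + 33)/(12*k**3 + 9*k**2 + 11*k + 1).
A = 1, B = 1, C = k**3 + 3*k**2/4 + 11*k/12 + 1/12.
Set up (1)·f(k+1) − (1)·f(k) − (k**3 + 3*k**2/4 + 11*k/12 + 1/12) = 0.
Degrees (0,0,3) ⇒ d ≤ 4.
Solve for f: f(k) = k*(3*k**3 - 3*k**2 + 4*k - 3)/12 (degree 4 ≤ 4).
So s_k = (B(k−1)f/C)·t_k = (k*(3*k**3 - 3*k**2 + 4*k - 3)/(12*k**3 + 9*k**2 + 11*k + 1))·t_k = k*(3*k**3 - 3*k**2 + 4*k - 3).
Check: Δs_k = 12*k**3 + 9*k**2 + 11*k + 1. ✓
Evaluate s at k=13 and k=3: 79729 and 189; difference 79540.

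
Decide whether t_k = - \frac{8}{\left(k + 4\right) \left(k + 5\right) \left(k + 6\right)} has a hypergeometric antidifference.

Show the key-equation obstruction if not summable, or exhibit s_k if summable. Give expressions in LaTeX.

Step 1: r(k) = (k + 4)/(k + 7).
A = k + 4, B = k + 7, C = 1.
Key eq: (k + 4)·f(k+1) = (k + 6)·f(k) + (1).
From deg A=1, deg B=1, deg C=0: d=2.
Solve for f: f(k) = k*(k + 9)/40 (degree 2 ≤ 2).
Get s_k = R·t_k = k*(-k - 9)/(5*(k + 4)*(k + 5)) with R(k) = B(k−1)f(k)/C(k) = k*(k + 6)*(k + 9)/40.
Check: Δs_k = -8/(k**3 + 15*k**2 + 74*k + 120). ✓

Yes. s_k = \frac{k \left(- k - 9\right)}{5 \left(k + 4\right) \left(k + 5\right)}.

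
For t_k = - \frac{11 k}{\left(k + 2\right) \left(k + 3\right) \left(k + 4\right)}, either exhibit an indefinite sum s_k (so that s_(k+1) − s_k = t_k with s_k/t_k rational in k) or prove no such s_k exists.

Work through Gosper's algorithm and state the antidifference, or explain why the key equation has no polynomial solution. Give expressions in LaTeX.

Compute t_(k+1)/t_k: get (k + 1)*(k + 2)/(k*(k + 5)).
Take A(k)=k + 2, B(k)=k + 5, C(k)=k.
Need (k + 2)·f(k+1) − (k + 4)·f(k) = k.
Degrees (1,1,1) ⇒ d ≤ 2.
Coefficient equations give f(k) = k*(k - 1)/6.
Then R = B(k−1)f/C = (k - 1)*(k + 4)/6, so s_k = R(k)·t_k = 11*k*(1 - k)/(6*(k + 2)*(k + 3)).
Δs = -11*k/(k**3 + 9*k**2 + 26*k + 24), as required.

s_k = \frac{11 k \left(1 - k\right)}{6 \left(k + 2\right) \left(k + 3\right)}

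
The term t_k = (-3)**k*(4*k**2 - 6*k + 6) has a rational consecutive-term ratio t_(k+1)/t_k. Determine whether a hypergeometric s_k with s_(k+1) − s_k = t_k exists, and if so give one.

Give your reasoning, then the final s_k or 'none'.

t_(k+1)/t_k = 3*(3*k - 2*(k + 1)**2)/(2*k**2 - 3*k + 3).
Normal form (A,B,C) = (-3, 1, k**2 - 3*k/2 + 3/2).
Key eq: (-3)·f(k+1) = (1)·f(k) + (k**2 - 3*k/2 + 3/2).
d = 2 from the (0,0,2) case.
Match coefficients ⇒ f(k) = -(k**2 - 3*k + 3)/4.
Get s_k = R·t_k = (-3)**k*(-k**2 + 3*k - 3) with R(k) = B(k−1)f(k)/C(k) = -(k**2 - 3*k + 3)/(2*(2*k**2 - 3*k + 3)).
Δs = (-3)**k*(4*k**2 - 6*k + 6), as required.

s_k = (-3)**k*(-k**2 + 3*k - 3)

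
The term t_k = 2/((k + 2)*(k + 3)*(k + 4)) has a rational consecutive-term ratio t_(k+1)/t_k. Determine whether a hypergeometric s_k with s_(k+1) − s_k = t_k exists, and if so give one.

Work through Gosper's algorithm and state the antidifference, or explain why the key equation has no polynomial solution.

r(k) = (k + 2)/(k + 5) after simplifying.
Normal form (A,B,C) = (k + 2, k + 5, 1).
Key eq: (k + 2)·f(k+1) = (k + 4)·f(k) + (1).
From deg A=1, deg B=1, deg C=0: d=2.
Solving with deg f ≤ 2: f(k) = k*(k + 5)/12.
Get s_k = R·t_k = k*(k + 5)/(6*(k + 2)*(k + 3)) with R(k) = B(k−1)f(k)/C(k) = k*(k + 4)*(k + 5)/12.
Δs = 2/(k**3 + 9*k**2 + 26*k + 24), as required.

s_k = k*(k + 5)/(6*(k + 2)*(k + 3))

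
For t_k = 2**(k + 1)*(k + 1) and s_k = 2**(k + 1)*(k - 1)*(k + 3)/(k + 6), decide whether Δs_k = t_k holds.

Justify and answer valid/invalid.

s_(k+1) = 2**(k + 2)*k*(k + 4)/(k + 7)
s_(k+1) − s_k = 2**(k + 1)*(k**3 + 11*k**2 + 37*k + 21)/(k**2 + 13*k + 42)
(s_(k+1) − s_k) − t_k = 6*2**k*(-k**2 - 6*k - 7)/(k**2 + 13*k + 42)

Invalid: residual 6*2**k*(-k**2 - 6*k - 7)/(k**2 + 13*k + 42) ≠ 0.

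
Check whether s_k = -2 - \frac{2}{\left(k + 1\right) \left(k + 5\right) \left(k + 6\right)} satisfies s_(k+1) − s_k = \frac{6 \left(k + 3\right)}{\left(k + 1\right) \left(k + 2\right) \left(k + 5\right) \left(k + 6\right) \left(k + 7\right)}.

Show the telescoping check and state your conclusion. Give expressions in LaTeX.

s_(k+1) = -2 - 2/((k + 2)*(k + 6)*(k + 7))
s_(k+1) − s_k = 6*(k + 3)/(k**5 + 21*k**4 + 163*k**3 + 567*k**2 + 844*k + 420)
(s_(k+1) − s_k) − t_k = 0

valid (s_(k+1) − s_k reduces to t_k)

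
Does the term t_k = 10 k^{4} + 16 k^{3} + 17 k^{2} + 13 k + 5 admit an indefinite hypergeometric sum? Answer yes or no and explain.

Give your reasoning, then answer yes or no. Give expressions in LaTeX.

Step 1: r(k) = (10*k**4 + 56*k**3 + 125*k**2 + 135*k + 61)/(10*k**4 + 16*k**3 + 17*k**2 + 13*k + 5).
Normal form (A,B,C) = (1, 1, k**4 + 8*k**3/5 + 17*k**2/10 + 13*k/10 + 1/2).
Key eq: (1)·f(k+1) = (1)·f(k) + (k**4 + 8*k**3/5 + 17*k**2/10 + 13*k/10 + 1/2).
Degrees (0,0,4) ⇒ d ≤ 5.
Solve for f: f(k) = k*(2*k**4 - k**3 + k**2 + 2*k + 1)/10 (degree 5 ≤ 5).
Then R = B(k−1)f/C = k*(2*k**4 - k**3 + k**2 + 2*k + 1)/(10*k**4 + 16*k**3 + 17*k**2 + 13*k + 5), so s_k = R(k)·t_k = k*(2*k**4 - k**3 + k**2 + 2*k + 1).
Verify: 10*k**4 + 16*k**3 + 17*k**2 + 13*k + 5 matches t_k.

Yes. s_k = k \left(2 k^{4} - k^{3} + k^{2} + 2 k + 1\right).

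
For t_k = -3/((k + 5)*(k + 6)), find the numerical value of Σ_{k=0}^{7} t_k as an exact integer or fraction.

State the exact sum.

Ratio r(k) = (k + 5)/(k + 7).
Factor: A=k + 5; B=k + 7; C=1.
Key eq: (k + 5)·f(k+1) = (k + 6)·f(k) + (1).
From deg A=1, deg B=1, deg C=0: d=1.
A polynomial solution: f(k) = k/5.
So s_k = (B(k−1)f/C)·t_k = (k*(k + 6)/5)·t_k = -3*k/(5*k + 25).
s_(k+1) − s_k = -3/(k**2 + 11*k + 30) = t_k.
Evaluate s at k=8 and k=0: -24/65 and 0; difference -24/65.

Σ = -24/65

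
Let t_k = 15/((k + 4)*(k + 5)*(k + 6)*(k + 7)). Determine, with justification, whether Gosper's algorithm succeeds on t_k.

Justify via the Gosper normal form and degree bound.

t_(k+1)/t_k = (k + 4)/(k + 8).
Gosper form: A/B · C(k+1)/C(k) with A=k + 4, B=k + 8, C=1.
Solve (k + 4)·f(k+1) − (k + 7)·f(k) = 1.
Degrees (1,1,0) ⇒ d ≤ 3.
Solving with deg f ≤ 3: f(k) = k*(k**2 + 15*k + 74)/360.
R(k) = B(k−1)·f(k)/C(k) = k*(k + 7)*(k**2 + 15*k + 74)/360; s_k = R·t_k = k*(k**2 + 15*k + 74)/(24*(k + 4)*(k + 5)*(k + 6)).
Verify: 15/(k**4 + 22*k**3 + 179*k**2 + 638*k + 840) matches t_k.

Yes. s_k = k*(k**2 + 15*k + 74)/(24*(k + 4)*(k + 5)*(k + 6)).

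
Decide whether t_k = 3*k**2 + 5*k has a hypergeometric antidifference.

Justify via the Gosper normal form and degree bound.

Step 1: r(k) = (3*k**2 + 11*k + 8)/(k*(3*k + 5)).
So A=1 and B=1, with C=k**2 + 5*k/3.
Key eq: (1)·f(k+1) = (1)·f(k) + (k**2 + 5*k/3).
Degrees (0,0,2) ⇒ d ≤ 3.
Match coefficients ⇒ f(k) = k*(k - 1)*(k + 2)/3.
Then R = B(k−1)f/C = (k - 1)*(k + 2)/(3*k + 5), so s_k = R(k)·t_k = k*(k**2 + k - 2).
s_(k+1) − s_k = k*(3*k + 5) = t_k.

Yes. s_k = k*(k**2 + k - 2).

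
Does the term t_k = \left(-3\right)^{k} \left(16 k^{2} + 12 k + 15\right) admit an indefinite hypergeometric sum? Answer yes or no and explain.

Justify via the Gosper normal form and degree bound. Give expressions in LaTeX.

Yes. s_k = \left(-3\right)^{k} \left(- 4 k^{2} + 3 k - 3\right).

The ratio is 3*(-16*k**2 - 44*k - 43)/(16*k**2 + 12*k + 15).
Factor: A=-3; B=1; C=k**2 + 3*k/4 + 15/16.
Key eq: (-3)·f(k+1) = (1)·f(k) + (k**2 + 3*k/4 + 15/16).
d = 2 from the (0,0,2) case.
Solving with deg f ≤ 2: f(k) = -(4*k**2 - 3*k + 3)/16.
So s_k = (B(k−1)f/C)·t_k = (-(4*k**2 - 3*k + 3)/(16*k**2 + 12*k + 15))·t_k = (-3)**k*(-4*k**2 + 3*k - 3).
Δs = (-3)**k*(16*k**2 + 12*k + 15), as required.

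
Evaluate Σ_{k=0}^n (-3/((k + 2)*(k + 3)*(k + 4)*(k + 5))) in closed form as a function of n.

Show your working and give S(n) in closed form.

r(k) = (k + 2)/(k + 6) after simplifying.
Normal form (A,B,C) = (k + 2, k + 6, 1).
Set up (k + 2)·f(k+1) − (k + 5)·f(k) − (1) = 0.
deg f ≤ 3 (via 1,1,0).
Coefficient equations give f(k) = k*(k**2 + 9*k + 26)/72.
Get s_k = R·t_k = k*(-k**2 - 9*k - 26)/(24*(k + 2)*(k + 3)*(k + 4)) with R(k) = B(k−1)f(k)/C(k) = k*(k + 5)*(k**2 + 9*k + 26)/72.
s_(k+1) − s_k = -3/(k**4 + 14*k**3 + 71*k**2 + 154*k + 120) = t_k.
Σ_(k=0)^n t_k = s_(n+1) − s_(0) = ((-n**3 - 12*n**2 - 47*n - 36)/(24*(n**3 + 12*n**2 + 47*n + 60))) − (0), i.e. (-n**3 - 12*n**2 - 47*n - 36)/(24*(n**3 + 12*n**2 + 47*n + 60)).

S(n) = (-n**3 - 12*n**2 - 47*n - 36)/(24*(n**3 + 12*n**2 + 47*n + 60))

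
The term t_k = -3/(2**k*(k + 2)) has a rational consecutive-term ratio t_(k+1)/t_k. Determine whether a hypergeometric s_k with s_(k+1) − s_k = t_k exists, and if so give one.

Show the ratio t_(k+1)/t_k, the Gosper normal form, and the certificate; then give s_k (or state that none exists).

r(k) = (k + 2)/(2*(k + 3)) after simplifying.
Normal form (A,B,C) = (k/2 + 1, k + 3, 1).
Key eq: (k/2 + 1)·f(k+1) = (k + 2)·f(k) + (1).
Degrees (1,1,0) ⇒ d ≤ -1.
deg f ≤ -1 is impossible — no certificate.

none — t_k is not Gosper-summable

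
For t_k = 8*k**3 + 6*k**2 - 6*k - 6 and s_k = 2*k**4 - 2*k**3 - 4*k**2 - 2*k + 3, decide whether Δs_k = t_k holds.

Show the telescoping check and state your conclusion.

s_(k+1) = 2*k**4 + 6*k**3 + 2*k**2 - 8*k - 3
s_(k+1) − s_k = 8*k**3 + 6*k**2 - 6*k - 6
(s_(k+1) − s_k) − t_k = 0

valid; difference matches t_k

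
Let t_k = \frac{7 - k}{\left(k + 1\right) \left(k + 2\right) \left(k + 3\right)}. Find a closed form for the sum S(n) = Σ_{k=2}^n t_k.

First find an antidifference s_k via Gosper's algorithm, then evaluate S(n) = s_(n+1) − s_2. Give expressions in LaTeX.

S(n) = \frac{n^{2} + 17 n - 18}{12 \left(n^{2} + 5 n + 6\right)}

Ratio r(k) = (k - 6)*(k + 1)/((k - 7)*(k + 4)).
Take A(k)=k + 1, B(k)=k + 4, C(k)=k - 7.
Key eq: (k + 1)·f(k+1) = (k + 3)·f(k) + (k - 7).
deg f ≤ 2 (via 1,1,1).
A polynomial solution: f(k) = -k*(3*k + 11)/2.
Certificate R = B(k−1)f/C = -k*(k + 3)*(3*k + 11)/(2*(k - 7)) gives s_k = k*(3*k + 11)/(2*(k + 1)*(k + 2)).
Δs = (7 - k)/(k**3 + 6*k**2 + 11*k + 6), as required.
s_(n+1) = (3*n**2 + 17*n + 14)/(2*(n**2 + 5*n + 6)) and s_(2) = 17/12, so S(n) = (n**2 + 17*n - 18)/(12*(n**2 + 5*n + 6)).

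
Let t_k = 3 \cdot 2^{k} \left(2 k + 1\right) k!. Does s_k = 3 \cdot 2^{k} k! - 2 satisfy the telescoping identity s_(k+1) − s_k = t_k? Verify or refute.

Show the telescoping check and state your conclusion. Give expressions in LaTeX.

Valid: the claim telescopes to t_k.

s_(k+1) = 6*2**k*k*factorial(k) + 6*2**k*factorial(k) - 2
s_(k+1) − s_k = 3*2**k*(2*k + 1)*factorial(k)
(s_(k+1) − s_k) − t_k = 0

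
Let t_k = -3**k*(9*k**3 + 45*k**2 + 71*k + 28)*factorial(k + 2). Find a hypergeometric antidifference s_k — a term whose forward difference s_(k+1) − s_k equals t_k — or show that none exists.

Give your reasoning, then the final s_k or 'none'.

Ratio r(k) = 3*(9*k**4 + 99*k**3 + 404*k**2 + 717*k + 459)/(9*k**3 + 45*k**2 + 71*k + 28).
A = 3*k + 9, B = 1, C = k**3 + 5*k**2 + 71*k/9 + 28/9.
Solve (3*k + 9)·f(k+1) − (1)·f(k) = k**3 + 5*k**2 + 71*k/9 + 28/9.
From deg A=1, deg B=0, deg C=3: d=2.
Solving with deg f ≤ 2: f(k) = (3*k**2 + k - 1)/9.
So s_k = (B(k−1)f/C)·t_k = ((3*k**2 + k - 1)/(9*k**3 + 45*k**2 + 71*k + 28))·t_k = -3**k*(3*k**2 + k - 1)*factorial(k + 2).
Verify: -3**k*(9*k**3 + 45*k**2 + 71*k + 28)*factorial(k + 2) matches t_k.

s_k = -3**k*(3*k**2 + k - 1)*factorial(k + 2)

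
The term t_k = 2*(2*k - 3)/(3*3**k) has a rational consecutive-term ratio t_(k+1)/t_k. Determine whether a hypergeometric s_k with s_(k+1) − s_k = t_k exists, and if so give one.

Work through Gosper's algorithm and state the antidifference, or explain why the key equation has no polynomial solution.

s_k = 2*(1 - k)/3**k

Compute t_(k+1)/t_k: get (2*k - 1)/(3*(2*k - 3)).
So A=1/3 and B=1, with C=k - 3/2.
f must satisfy (1/3)·f(k+1) − (1)·f(k) = k - 3/2.
From deg A=0, deg B=0, deg C=1: d=1.
Solve for f: f(k) = -3*(k - 1)/2 (degree 1 ≤ 1).
Get s_k = R·t_k = 2*(1 - k)/3**k with R(k) = B(k−1)f(k)/C(k) = -3*(k - 1)/(2*k - 3).
s_(k+1) − s_k = 2*(2*k - 3)/(3*3**k) = t_k.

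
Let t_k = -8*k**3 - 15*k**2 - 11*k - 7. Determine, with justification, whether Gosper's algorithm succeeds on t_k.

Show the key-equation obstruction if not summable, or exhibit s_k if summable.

Yes. s_k = k*(-2*k**3 - k**2 - 4).

t_(k+1)/t_k = (8*k**3 + 39*k**2 + 65*k + 41)/(8*k**3 + 15*k**2 + 11*k + 7).
So A=1 and B=1, with C=k**3 + 15*k**2/8 + 11*k/8 + 7/8.
Need (1)·f(k+1) − (1)·f(k) = k**3 + 15*k**2/8 + 11*k/8 + 7/8.
d = 4 from the (0,0,3) case.
Solving with deg f ≤ 4: f(k) = k*(2*k**3 + k**2 + 4)/8.
Certificate R = B(k−1)f/C = k*(2*k**3 + k**2 + 4)/(8*k**3 + 15*k**2 + 11*k + 7) gives s_k = k*(-2*k**3 - k**2 - 4).
Δs = -8*k**3 - 15*k**2 - 11*k - 7, as required.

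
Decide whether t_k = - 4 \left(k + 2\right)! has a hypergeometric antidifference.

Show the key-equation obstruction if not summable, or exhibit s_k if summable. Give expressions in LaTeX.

No. Not Gosper-summable.

Compute t_(k+1)/t_k: get k + 3.
Factor: A=k + 3; B=1; C=1.
f must satisfy (k + 3)·f(k+1) − (1)·f(k) = 1.
d = -1 from the (1,0,0) case.
Negative degree bound (-1): no f exists, t_k not Gosper-summable.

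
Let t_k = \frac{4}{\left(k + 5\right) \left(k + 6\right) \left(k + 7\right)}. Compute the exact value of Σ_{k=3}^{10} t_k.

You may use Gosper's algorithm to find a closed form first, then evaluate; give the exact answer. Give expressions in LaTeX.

The ratio is (k + 5)/(k + 8).
So A=k + 5 and B=k + 8, with C=1.
Set up (k + 5)·f(k+1) − (k + 7)·f(k) − (1) = 0.
Bound: deg f ≤ 2.
Coefficient equations give f(k) = k*(k + 11)/60.
So s_k = (B(k−1)f/C)·t_k = (k*(k + 7)*(k + 11)/60)·t_k = k*(k + 11)/(15*(k + 5)*(k + 6)).
s_(k+1) − s_k = 4/(k**3 + 18*k**2 + 107*k + 210) = t_k.
Sum = s_(11) − s_(3); s_(11) = 121/2040, s_(3) = 7/180 ⇒ 25/1224.

Σ = 25/1224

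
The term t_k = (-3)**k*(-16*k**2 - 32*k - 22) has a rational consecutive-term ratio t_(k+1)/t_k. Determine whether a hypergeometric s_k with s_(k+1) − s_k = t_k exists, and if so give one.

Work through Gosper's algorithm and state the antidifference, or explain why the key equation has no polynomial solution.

Compute t_(k+1)/t_k: get 3*(-8*k**2 - 32*k - 35)/(8*k**2 + 16*k + 11).
A = -3, B = 1, C = k**2 + 2*k + 11/8.
f must satisfy (-3)·f(k+1) − (1)·f(k) = k**2 + 2*k + 11/8.
Bound: deg f ≤ 2.
Solve for f: f(k) = -(4*k**2 + 2*k + 1)/16 (degree 2 ≤ 2).
Certificate R = B(k−1)f/C = -(4*k**2 + 2*k + 1)/(2*(8*k**2 + 16*k + 11)) gives s_k = (-3)**k*(4*k**2 + 2*k + 1).
Δs = (-3)**k*(-16*k**2 - 32*k - 22), as required.

s_k = (-3)**k*(4*k**2 + 2*k + 1)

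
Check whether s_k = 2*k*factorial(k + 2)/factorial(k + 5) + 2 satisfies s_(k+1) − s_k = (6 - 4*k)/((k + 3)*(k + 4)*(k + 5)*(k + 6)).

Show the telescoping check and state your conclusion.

Valid — Δs_k = t_k.

s_(k+1) = 2*(k**3 + 15*k**2 + 75*k + 121)/((k + 4)*(k + 5)*(k + 6))
s_(k+1) − s_k = (6 - 4*k)/((k + 3)*(k + 4)*(k + 5)*(k + 6))
(s_(k+1) − s_k) − t_k = 0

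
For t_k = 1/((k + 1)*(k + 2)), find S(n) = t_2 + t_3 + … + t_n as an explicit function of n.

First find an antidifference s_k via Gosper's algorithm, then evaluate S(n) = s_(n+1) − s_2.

r(k) = (k + 1)/(k + 3) after simplifying.
Factor: A=k + 1; B=k + 3; C=1.
f must satisfy (k + 1)·f(k+1) − (k + 2)·f(k) = 1.
d = 1 from the (1,1,0) case.
Solve for f: f(k) = k (degree 1 ≤ 1).
Certificate R = B(k−1)f/C = k*(k + 2) gives s_k = k/(k + 1).
Check: Δs_k = 1/(k**2 + 3*k + 2). ✓
Σ_(k=2)^n t_k = s_(n+1) − s_(2) = ((n + 1)/(n + 2)) − (2/3), i.e. (n - 1)/(3*(n + 2)).

S(n) = (n - 1)/(3*(n + 2))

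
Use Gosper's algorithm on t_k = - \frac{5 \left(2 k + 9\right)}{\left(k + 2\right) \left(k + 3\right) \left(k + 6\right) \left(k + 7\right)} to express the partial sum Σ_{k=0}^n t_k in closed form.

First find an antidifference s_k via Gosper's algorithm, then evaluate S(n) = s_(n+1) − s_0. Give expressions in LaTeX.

r(k) = (k + 2)*(k + 6)*(2*k + 11)/((k + 4)*(k + 8)*(2*k + 9)) after simplifying.
Factor: A=k + 2; B=k + 8; C=k**3 + 27*k**2/2 + 121*k/2 + 90.
Key eq: (k + 2)·f(k+1) = (k + 7)·f(k) + (k**3 + 27*k**2/2 + 121*k/2 + 90).
From deg A=1, deg B=1, deg C=3: d=5.
Solving with deg f ≤ 5: f(k) = k*(k + 3)*(k + 4)*(k + 5)*(k + 8)/24.
Then R = B(k−1)f/C = k*(k + 3)*(k + 7)*(k + 8)/(12*(2*k + 9)), so s_k = R(k)·t_k = 5*k*(-k - 8)/(12*(k**2 + 8*k + 12)).
s_(k+1) − s_k = 5*(-2*k - 9)/(k**4 + 18*k**3 + 113*k**2 + 288*k + 252) = t_k.
Evaluate: s_(n+1) = 5*(-n**2 - 10*n - 9)/(12*(n**2 + 10*n + 21)); subtract s_(0) = 0 ⇒ S(n) = 5*(-n**2 - 10*n - 9)/(12*(n**2 + 10*n + 21)).

S(n) = \frac{5 \left(- n^{2} - 10 n - 9\right)}{12 \left(n^{2} + 10 n + 21\right)}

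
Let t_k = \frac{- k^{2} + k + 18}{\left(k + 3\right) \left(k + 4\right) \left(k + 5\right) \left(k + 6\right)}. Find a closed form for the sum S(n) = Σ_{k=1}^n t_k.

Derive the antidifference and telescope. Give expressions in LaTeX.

S(n) = \frac{n \left(- n^{2} + 45 n + 226\right)}{60 \left(n^{3} + 15 n^{2} + 74 n + 120\right)}

r(k) = (k + 3)*(k - (k + 1)**2 + 19)/((k + 7)*(-k**2 + k + 18)) after simplifying.
A = k + 3, B = k + 7, C = k**2 - k - 18.
Need (k + 3)·f(k+1) − (k + 6)·f(k) = k**2 - k - 18.
Degrees (1,1,2) ⇒ d ≤ 3.
Solve for f: f(k) = -k*(k**2 + 42*k + 137)/30 (degree 3 ≤ 3).
So s_k = (B(k−1)f/C)·t_k = (-k*(k + 6)*(k**2 + 42*k + 137)/(30*(k**2 - k - 18)))·t_k = k*(k**2 + 42*k + 137)/(30*(k + 3)*(k + 4)*(k + 5)).
Check: Δs_k = (-k**2 + k + 18)/(k**4 + 18*k**3 + 119*k**2 + 342*k + 360). ✓
s_(n+1) = (n**3 + 45*n**2 + 224*n + 180)/(30*(n**3 + 15*n**2 + 74*n + 120)) and s_(1) = 1/20, so S(n) = n*(-n**2 + 45*n + 226)/(60*(n**3 + 15*n**2 + 74*n + 120)).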